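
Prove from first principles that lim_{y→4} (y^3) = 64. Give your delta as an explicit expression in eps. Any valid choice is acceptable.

Fix eps > 0. We seek delta > 0 with 0 < |y − 4| < delta ⇒ |y^3 − 64| < eps.
Factor: y^3 − 64 = (y − 4)(y^2 + 4y + 16), so |y^3 − 64| = |y − 4|·|y^2 + 4y + 16|.
Restrict delta ≤ 2. Then |y − 4| < 2 gives |y| < 6, so by the triangle inequality |y^2 + 4y + 16| ≤ 6^2 + 4·6 + 16 = 76.
Hence |y^3 − 64| ≤ 76|y − 4|, which is < eps once |y − 4| < eps/76.
Take delta = min(2, eps/76). If 0 < |y − 4| < delta then both bounds hold and |y^3 − 64| ≤ 76|y − 4| < 76·(eps/76) = eps.

delta = min(2, eps/76)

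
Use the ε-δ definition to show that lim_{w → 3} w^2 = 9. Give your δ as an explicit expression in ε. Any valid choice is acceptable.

δ = min(1, ε/7)

Let ε > 0 be given. We seek δ > 0 with 0 < |w − 3| < δ ⇒ |w^2 − 9| < ε.
Factor: w^2 − 9 = (w − 3)(w + 3), so |w^2 − 9| = |w − 3|·|w + 3|.
Restrict δ ≤ 1. Then |w − 3| < 1 gives |w| < 4, so by the triangle inequality |w + 3| ≤ 4 + 3 = 7.
Hence |w^2 − 9| ≤ 7|w − 3|, which is < ε once |w − 3| < ε/7.
Take δ = min(1, ε/7). If 0 < |w − 3| < δ then both bounds hold and |w^2 − 9| ≤ 7|w − 3| < 7·(ε/7) = ε.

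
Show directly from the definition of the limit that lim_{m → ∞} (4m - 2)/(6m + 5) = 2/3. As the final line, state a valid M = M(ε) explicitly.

M = (8/9)/ε

Let ε > 0. For m ≥ 1, |(4m - 2)/(6m + 5) − (2/3)| = |-32|/(6(6m + 5)) = 32/(6(6m + 5)).
Since 6m + 5 ≥ 6m for m ≥ 1, this is ≤ 32/(6·6m) = (8/9)/m.
So |(4m - 2)/(6m + 5) − (2/3)| < ε whenever m > (8/9)/ε.
Take M = (8/9)/ε. If m > M then |(4m - 2)/(6m + 5) − (2/3)| ≤ (8/9)/m < ε.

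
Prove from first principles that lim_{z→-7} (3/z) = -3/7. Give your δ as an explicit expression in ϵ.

Let ϵ > 0. We seek δ > 0 such that 0 < |z + 7| < δ implies |3/z + 3/7| < ϵ.
|3/z + 3/7| = 3·|-7 − z|/(7·|z|) = 3|z + 7|/(7|z|).
Require δ ≤ 7/2 so that |z| > 7 − 7/2 = 7/2, hence 7|z| > 49/2.
Then |3/z + 3/7| < 3|z + 7|/(49/2), which is < ϵ when |z + 7| < (49/6)ϵ.
Take δ = min(7/2, (49/6)ϵ). Then 0 < |z + 7| < δ gives both |z + 7| < 7/2 and |z + 7| < (49/6)ϵ, so |3/z + 3/7| < ϵ.

δ = min(7/2, (49/6)ϵ)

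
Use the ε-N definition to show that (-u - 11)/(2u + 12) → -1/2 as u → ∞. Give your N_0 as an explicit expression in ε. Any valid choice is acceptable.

N_0 = (5/2)/ε

Let ε > 0 be given. We seek N_0 > 0 such that u > N_0 implies |(-u - 11)/(2u + 12) + 1/2| < ε.
(-u - 11)/(2u + 12) + 1/2 = (2(-u - 11) − (-1)(2u + 12)) / (2(2u + 12)) = -10/(2(2u + 12)).
For u > 0 we have 2u + 12 > 2u, so |(-u - 11)/(2u + 12) + 1/2| = 10/(2(2u + 12)) < 10/(2·2u) = (5/2)/u.
Thus |(-u - 11)/(2u + 12) + 1/2| < ε whenever u > (5/2)/ε.
Take N_0 = (5/2)/ε. If u > N_0 then |(-u - 11)/(2u + 12) + 1/2| < (5/2)/u < ε.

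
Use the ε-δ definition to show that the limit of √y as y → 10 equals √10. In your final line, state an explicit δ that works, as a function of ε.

Let ε > 0 be given. We want δ > 0 such that 0 < |y − 10| < δ implies |√y − √10| < ε.
Rationalise: √y − √10 = (y − 10)/(√y + √10), so |√y − √10| = |y − 10|/(√y + √10).
Restrict δ ≤ 10 so that |y − 10| < 10 forces y > 0, and then √y + √10 > √10.
Hence |√y − √10| < |y − 10|/√10, which is < ε once |y − 10| < √10·ε.
Take δ = min(10, √10·ε). If 0 < |y − 10| < δ then y > 0 and |√y − √10| < |y − 10|/√10 < ε.

δ = min(10, √10·ε)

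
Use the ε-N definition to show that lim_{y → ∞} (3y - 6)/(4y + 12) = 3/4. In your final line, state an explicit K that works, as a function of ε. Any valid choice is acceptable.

K = (15/4)/ε

Let ε > 0. We seek K > 0 such that y > K implies |(3y - 6)/(4y + 12) − (3/4)| < ε.
(3y - 6)/(4y + 12) − (3/4) = (4(3y - 6) − 3(4y + 12)) / (4(4y + 12)) = -60/(4(4y + 12)).
For y > 0 we have 4y + 12 > 4y, so |(3y - 6)/(4y + 12) − (3/4)| = 60/(4(4y + 12)) < 60/(4·4y) = (15/4)/y.
Thus |(3y - 6)/(4y + 12) − (3/4)| < ε whenever y > (15/4)/ε.
Take K = (15/4)/ε. If y > K then |(3y - 6)/(4y + 12) − (3/4)| < (15/4)/y < ε.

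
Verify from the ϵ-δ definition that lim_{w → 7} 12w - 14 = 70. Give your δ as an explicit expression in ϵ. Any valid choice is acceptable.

δ = ϵ/12

Let ϵ > 0. We need δ > 0 so that 0 < |w − 7| < δ implies |(12w - 14) − 70| < ϵ.
Since (12w - 14) − 70 = 12(w − 7), we have |(12w - 14) − 70| = 12|w − 7|.
Thus it suffices that |w − 7| < ϵ/12.
Take δ = ϵ/12. If 0 < |w − 7| < δ then |(12w - 14) − 70| = 12|w − 7| < 12·(ϵ/12) = ϵ.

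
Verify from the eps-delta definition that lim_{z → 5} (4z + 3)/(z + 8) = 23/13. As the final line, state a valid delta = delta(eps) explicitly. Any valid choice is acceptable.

delta = min(13/2, (169/58)eps)

Suppose eps > 0. We want delta > 0 with 0 < |z − 5| < delta ⇒ |(4z + 3)/(z + 8) − (23/13)| < eps.
Combining over a common denominator, (4z + 3)/(z + 8) − (23/13) = [(4z + 3)·13 − 23·(z + 8)] / [13·(z + 8)] = 29(z − 5) / (13(z + 8)).
So |(4z + 3)/(z + 8) − (23/13)| = 29|z − 5| / (13·|z + 8|).
Require delta ≤ 13/2, so |z + 8| ≥ |13| − |z − 5| > 13 − 13/2 = 13/2.
Hence |(4z + 3)/(z + 8) − (23/13)| < 29|z − 5|/(13·(13/2)) = (58/169)|z − 5|, which is < eps once |z − 5| < (169/58)eps.
Take delta = min(13/2, (169/58)eps). Then 0 < |z − 5| < delta forces both bounds, so |(4z + 3)/(z + 8) − (23/13)| < eps.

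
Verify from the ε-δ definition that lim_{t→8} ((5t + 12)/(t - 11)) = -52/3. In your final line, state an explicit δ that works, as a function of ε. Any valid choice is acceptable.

Let ε > 0. We want δ > 0 with 0 < |t − 8| < δ ⇒ |(5t + 12)/(t - 11) + 52/3| < ε.
Combining over a common denominator, (5t + 12)/(t - 11) + 52/3 = [(5t + 12)·(-3) − 52·(t - 11)] / [(-3)·(t - 11)] = -67(t − 8) / ((-3)(t - 11)).
So |(5t + 12)/(t - 11) + 52/3| = 67|t − 8| / (3·|t − 11|).
Restrict δ ≤ 3/2. Then |t − 8| < 3/2 gives |t − 11| = |(t − 8) + (-3)| ≥ 3 − 3/2 = 3/2.
Hence |(5t + 12)/(t - 11) + 52/3| < 67|t − 8|/(3·(3/2)) = (134/9)|t − 8|, which is < ε once |t − 8| < (9/134)ε.
Take δ = min(3/2, (9/134)ε). Then 0 < |t − 8| < δ forces both bounds, so |(5t + 12)/(t - 11) + 52/3| < ε.

δ = min(3/2, (9/134)ε)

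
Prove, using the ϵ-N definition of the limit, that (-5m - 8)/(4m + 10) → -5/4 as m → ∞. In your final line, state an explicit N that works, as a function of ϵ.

N = (9/8)/ϵ

Let ϵ > 0 be given. For m ≥ 1, |(-5m - 8)/(4m + 10) + 5/4| = |18|/(4(4m + 10)) = 18/(4(4m + 10)).
Since 4m + 10 ≥ 4m for m ≥ 1, this is ≤ 18/(4·4m) = (9/8)/m.
So |(-5m - 8)/(4m + 10) + 5/4| < ϵ whenever m > (9/8)/ϵ.
Take N = (9/8)/ϵ. If m > N then |(-5m - 8)/(4m + 10) + 5/4| ≤ (9/8)/m < ϵ.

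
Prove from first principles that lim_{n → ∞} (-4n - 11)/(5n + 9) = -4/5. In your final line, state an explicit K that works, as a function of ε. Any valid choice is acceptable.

K = (19/25)/ε

Suppose ε > 0. For n ≥ 1, |(-4n - 11)/(5n + 9) + 4/5| = |-19|/(5(5n + 9)) = 19/(5(5n + 9)).
Since 5n + 9 ≥ 5n for n ≥ 1, this is ≤ 19/(5·5n) = (19/25)/n.
So |(-4n - 11)/(5n + 9) + 4/5| < ε whenever n > (19/25)/ε.
Take K = (19/25)/ε. If n > K then |(-4n - 11)/(5n + 9) + 4/5| ≤ (19/25)/n < ε.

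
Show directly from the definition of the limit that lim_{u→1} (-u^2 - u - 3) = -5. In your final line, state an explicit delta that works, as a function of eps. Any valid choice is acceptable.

Let eps > 0 be given. We want delta > 0 such that 0 < |u − 1| < delta implies |(-u^2 - u - 3) + 5| < eps.
(-u^2 - u - 3) + 5 = -u^2 - u + 2 = (u − 1)(-u - 2).
So |(-u^2 - u - 3) + 5| = |u − 1|·|-u - 2|.
Assume first that |u − 1| < 2, so |u| < 3. Then |-u - 2| ≤ 3 + 2 = 5.
Hence |(-u^2 - u - 3) + 5| ≤ 5|u − 1| < eps provided |u − 1| < eps/5.
Choosing delta = min(2, eps/5) ensures both conditions, hence |(-u^2 - u - 3) + 5| < eps.

delta = min(2, eps/5)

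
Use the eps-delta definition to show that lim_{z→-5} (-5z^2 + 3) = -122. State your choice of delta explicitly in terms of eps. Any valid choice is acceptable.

Suppose eps > 0. We want delta > 0 such that 0 < |z + 5| < delta implies |(-5z^2 + 3) + 122| < eps.
(-5z^2 + 3) + 122 = -5z^2 + 125 = (z + 5)(-5z + 25).
So |(-5z^2 + 3) + 122| = |z + 5|·|-5z + 25|.
Assume first that |z + 5| < 2, so |z| < 7. Then |-5z + 25| ≤ 5·7 + 25 = 60.
Hence |(-5z^2 + 3) + 122| ≤ 60|z + 5| < eps provided |z + 5| < eps/60.
Choosing delta = min(2, eps/60) ensures both conditions, hence |(-5z^2 + 3) + 122| < eps.

delta = min(2, eps/60)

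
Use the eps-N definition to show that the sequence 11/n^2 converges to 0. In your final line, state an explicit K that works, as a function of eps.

K = (11/eps)^{1/2}

Let eps > 0 be given. For n ≥ 1, |11/n^2 − 0| = 11/n^2.
11/n^2 < eps ⇔ n^2 > 11/eps ⇔ n > (11/eps)^{1/2}.
Take K = (11/eps)^{1/2}. Then n > K implies 11/n^2 < eps.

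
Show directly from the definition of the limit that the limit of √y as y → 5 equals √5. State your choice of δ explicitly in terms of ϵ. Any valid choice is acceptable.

Suppose ϵ > 0. We want δ > 0 such that 0 < |y − 5| < δ implies |√y − √5| < ϵ.
Multiplying by the conjugate, |√y − √5| = |y − 5|/(√y + √5).
Restrict δ ≤ 5 so that |y − 5| < 5 forces y > 0, and then √y + √5 > √5.
Hence |√y − √5| < |y − 5|/√5, which is < ϵ once |y − 5| < √5·ϵ.
Take δ = min(5, √5·ϵ). If 0 < |y − 5| < δ then y > 0 and |√y − √5| < |y − 5|/√5 < ϵ.

δ = min(5, √5·ϵ)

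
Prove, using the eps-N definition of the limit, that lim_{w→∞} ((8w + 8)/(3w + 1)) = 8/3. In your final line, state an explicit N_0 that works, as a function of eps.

N_0 = (16/9)/eps

Suppose eps > 0. We seek N_0 > 0 such that w > N_0 implies |(8w + 8)/(3w + 1) − (8/3)| < eps.
(8w + 8)/(3w + 1) − (8/3) = (3(8w + 8) − 8(3w + 1)) / (3(3w + 1)) = 16/(3(3w + 1)).
For w > 0 we have 3w + 1 > 3w, so |(8w + 8)/(3w + 1) − (8/3)| = 16/(3(3w + 1)) < 16/(3·3w) = (16/9)/w.
Thus |(8w + 8)/(3w + 1) − (8/3)| < eps whenever w > (16/9)/eps.
Take N_0 = (16/9)/eps. If w > N_0 then |(8w + 8)/(3w + 1) − (8/3)| < (16/9)/w < eps.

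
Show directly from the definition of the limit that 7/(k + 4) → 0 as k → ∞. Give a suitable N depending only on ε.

N = 7/ε

Let ε > 0. For k ≥ 1, |7/(k + 4) − 0| = 7/(k + 4) ≤ 7/k.
We need 7/k < ε, i.e. k > 7/ε.
Take N = 7/ε. If k > N then |7/(k + 4)| ≤ 7/k < ε.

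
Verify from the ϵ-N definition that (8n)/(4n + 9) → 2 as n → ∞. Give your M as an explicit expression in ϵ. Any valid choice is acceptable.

Fix ϵ > 0. For n ≥ 1, |(8n)/(4n + 9) − 2| = |-72|/(4(4n + 9)) = 72/(4(4n + 9)).
Since 4n + 9 ≥ 4n for n ≥ 1, this is ≤ 72/(4·4n) = (9/2)/n.
So |(8n)/(4n + 9) − 2| < ϵ whenever n > (9/2)/ϵ.
Take M = (9/2)/ϵ. If n > M then |(8n)/(4n + 9) − 2| ≤ (9/2)/n < ϵ.

M = (9/2)/ϵ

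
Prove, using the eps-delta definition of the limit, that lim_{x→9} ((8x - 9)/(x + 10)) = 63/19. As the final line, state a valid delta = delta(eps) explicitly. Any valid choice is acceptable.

delta = min(19/2, (361/178)eps)

Let eps > 0 be given. We want delta > 0 with 0 < |x − 9| < delta ⇒ |(8x - 9)/(x + 10) − (63/19)| < eps.
Combining over a common denominator, (8x - 9)/(x + 10) − (63/19) = [(8x - 9)·19 − 63·(x + 10)] / [19·(x + 10)] = 89(x − 9) / (19(x + 10)).
So |(8x - 9)/(x + 10) − (63/19)| = 89|x − 9| / (19·|x + 10|).
Restrict delta ≤ 19/2. Then |x − 9| < 19/2 gives |x + 10| = |(x − 9) + 19| ≥ 19 − 19/2 = 19/2.
Hence |(8x - 9)/(x + 10) − (63/19)| < 89|x − 9|/(19·(19/2)) = (178/361)|x − 9|, which is < eps once |x − 9| < (361/178)eps.
Take delta = min(19/2, (361/178)eps). Then 0 < |x − 9| < delta forces both bounds, so |(8x - 9)/(x + 10) − (63/19)| < eps.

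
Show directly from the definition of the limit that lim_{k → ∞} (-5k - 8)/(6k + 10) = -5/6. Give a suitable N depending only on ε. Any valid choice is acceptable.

N = (1/18)/ε

Let ε > 0. For k ≥ 1, |(-5k - 8)/(6k + 10) + 5/6| = |2|/(6(6k + 10)) = 2/(6(6k + 10)).
Since 6k + 10 ≥ 6k for k ≥ 1, this is ≤ 2/(6·6k) = (1/18)/k.
So |(-5k - 8)/(6k + 10) + 5/6| < ε whenever k > (1/18)/ε.
Take N = (1/18)/ε. If k > N then |(-5k - 8)/(6k + 10) + 5/6| ≤ (1/18)/k < ε.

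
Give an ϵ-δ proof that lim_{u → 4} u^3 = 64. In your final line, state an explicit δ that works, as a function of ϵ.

δ = min(2, ϵ/76)

Let ϵ > 0. We seek δ > 0 with 0 < |u − 4| < δ ⇒ |u^3 − 64| < ϵ.
Factor: u^3 − 64 = (u − 4)(u^2 + 4u + 16), so |u^3 − 64| = |u − 4|·|u^2 + 4u + 16|.
Restrict δ ≤ 2. Then |u − 4| < 2 gives |u| < 6, so by the triangle inequality |u^2 + 4u + 16| ≤ 6^2 + 4·6 + 16 = 76.
Hence |u^3 − 64| ≤ 76|u − 4|, which is < ϵ once |u − 4| < ϵ/76.
Take δ = min(2, ϵ/76). If 0 < |u − 4| < δ then both bounds hold and |u^3 − 64| ≤ 76|u − 4| < 76·(ϵ/76) = ϵ.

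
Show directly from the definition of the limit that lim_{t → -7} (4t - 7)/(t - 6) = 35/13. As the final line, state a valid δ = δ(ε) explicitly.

Suppose ε > 0. We want δ > 0 with 0 < |t + 7| < δ ⇒ |(4t - 7)/(t - 6) − (35/13)| < ε.
Combining over a common denominator, (4t - 7)/(t - 6) − (35/13) = [(4t - 7)·(-13) − (-35)·(t - 6)] / [(-13)·(t - 6)] = -17(t + 7) / ((-13)(t - 6)).
So |(4t - 7)/(t - 6) − (35/13)| = 17|t + 7| / (13·|t − 6|).
Restrict δ ≤ 13/2. Then |t + 7| < 13/2 gives |t − 6| = |(t + 7) + (-13)| ≥ 13 − 13/2 = 13/2.
Hence |(4t - 7)/(t - 6) − (35/13)| < 17|t + 7|/(13·(13/2)) = (34/169)|t + 7|, which is < ε once |t + 7| < (169/34)ε.
Take δ = min(13/2, (169/34)ε). Then 0 < |t + 7| < δ forces both bounds, so |(4t - 7)/(t - 6) − (35/13)| < ε.

δ = min(13/2, (169/34)ε)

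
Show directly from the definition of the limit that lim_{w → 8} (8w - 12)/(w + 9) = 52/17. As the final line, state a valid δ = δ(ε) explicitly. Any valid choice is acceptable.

δ = min(17/2, (289/168)ε)

Suppose ε > 0. We want δ > 0 with 0 < |w − 8| < δ ⇒ |(8w - 12)/(w + 9) − (52/17)| < ε.
Combining over a common denominator, (8w - 12)/(w + 9) − (52/17) = [(8w - 12)·17 − 52·(w + 9)] / [17·(w + 9)] = 84(w − 8) / (17(w + 9)).
So |(8w - 12)/(w + 9) − (52/17)| = 84|w − 8| / (17·|w + 9|).
Restrict δ ≤ 17/2. Then |w − 8| < 17/2 gives |w + 9| = |(w − 8) + 17| ≥ 17 − 17/2 = 17/2.
Hence |(8w - 12)/(w + 9) − (52/17)| < 84|w − 8|/(17·(17/2)) = (168/289)|w − 8|, which is < ε once |w − 8| < (289/168)ε.
Take δ = min(17/2, (289/168)ε). Then 0 < |w − 8| < δ forces both bounds, so |(8w - 12)/(w + 9) − (52/17)| < ε.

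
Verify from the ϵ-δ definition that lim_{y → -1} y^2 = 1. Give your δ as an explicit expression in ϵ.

δ = min(2, ϵ/4)

Fix ϵ > 0. We seek δ > 0 with 0 < |y + 1| < δ ⇒ |y^2 − 1| < ϵ.
Factor: y^2 − 1 = (y + 1)(y - 1), so |y^2 − 1| = |y + 1|·|y - 1|.
Impose δ ≤ 2 so that |y| < 3; then |y - 1| ≤ 4.
Hence |y^2 − 1| ≤ 4|y + 1|, which is < ϵ once |y + 1| < ϵ/4.
Take δ = min(2, ϵ/4). If 0 < |y + 1| < δ then both bounds hold and |y^2 − 1| ≤ 4|y + 1| < 4·(ϵ/4) = ϵ.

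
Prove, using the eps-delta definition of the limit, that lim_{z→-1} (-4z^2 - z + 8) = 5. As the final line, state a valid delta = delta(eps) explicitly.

Fix eps > 0. We want delta > 0 such that 0 < |z + 1| < delta implies |(-4z^2 - z + 8) − 5| < eps.
(-4z^2 - z + 8) − 5 = -4z^2 - z + 3 = (z + 1)(-4z + 3).
So |(-4z^2 - z + 8) − 5| = |z + 1|·|-4z + 3|.
Assume first that |z + 1| < 1, so |z| < 2. Then |-4z + 3| ≤ 4·2 + 3 = 11.
Hence |(-4z^2 - z + 8) − 5| ≤ 11|z + 1| < eps provided |z + 1| < eps/11.
Take delta = min(1, eps/11). Then 0 < |z + 1| < delta gives both |z + 1| < 1 and |z + 1| < eps/11, so |(-4z^2 - z + 8) − 5| < eps.

delta = min(1, eps/11)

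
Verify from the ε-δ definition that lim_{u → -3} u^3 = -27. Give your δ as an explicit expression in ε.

δ = min(1, ε/37)

Let ε > 0. We seek δ > 0 with 0 < |u + 3| < δ ⇒ |u^3 + 27| < ε.
Factor: u^3 + 27 = (u + 3)(u^2 - 3u + 9), so |u^3 + 27| = |u + 3|·|u^2 - 3u + 9|.
Impose δ ≤ 1 so that |u| < 4; then |u^2 - 3u + 9| ≤ 37.
Hence |u^3 + 27| ≤ 37|u + 3|, which is < ε once |u + 3| < ε/37.
Take δ = min(1, ε/37). If 0 < |u + 3| < δ then both bounds hold and |u^3 + 27| ≤ 37|u + 3| < 37·(ε/37) = ε.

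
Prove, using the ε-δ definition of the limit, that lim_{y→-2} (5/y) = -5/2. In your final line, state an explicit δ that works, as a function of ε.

Fix ε > 0. We seek δ > 0 such that 0 < |y + 2| < δ implies |5/y + 5/2| < ε.
|5/y + 5/2| = 5·|-2 − y|/(2·|y|) = 5|y + 2|/(2|y|).
Restrict δ ≤ 1. Then |y + 2| < 1 gives |y| > 1, so 2|y| > 2.
Then |5/y + 5/2| < 5|y + 2|/2, which is < ε when |y + 2| < (2/5)ε.
Take δ = min(1, (2/5)ε). Then 0 < |y + 2| < δ gives both |y + 2| < 1 and |y + 2| < (2/5)ε, so |5/y + 5/2| < ε.

δ = min(1, (2/5)ε)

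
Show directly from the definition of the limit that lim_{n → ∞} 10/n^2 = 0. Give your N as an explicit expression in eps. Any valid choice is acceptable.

N = (10/eps)^{1/2}

Fix eps > 0. For n ≥ 1, |10/n^2 − 0| = 10/n^2.
10/n^2 < eps ⇔ n^2 > 10/eps ⇔ n > (10/eps)^{1/2}.
Take N = (10/eps)^{1/2}. Then n > N implies 10/n^2 < eps.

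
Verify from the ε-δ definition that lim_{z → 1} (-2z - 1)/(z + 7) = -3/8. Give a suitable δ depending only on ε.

δ = min(4, (32/13)ε)

Let ε > 0 be given. We want δ > 0 with 0 < |z − 1| < δ ⇒ |(-2z - 1)/(z + 7) + 3/8| < ε.
Combining over a common denominator, (-2z - 1)/(z + 7) + 3/8 = [(-2z - 1)·8 − (-3)·(z + 7)] / [8·(z + 7)] = -13(z − 1) / (8(z + 7)).
So |(-2z - 1)/(z + 7) + 3/8| = 13|z − 1| / (8·|z + 7|).
Restrict δ ≤ 4. Then |z − 1| < 4 gives |z + 7| = |(z − 1) + 8| ≥ 8 − 4 = 4.
Hence |(-2z - 1)/(z + 7) + 3/8| < 13|z − 1|/(8·4) = (13/32)|z − 1|, which is < ε once |z − 1| < (32/13)ε.
Take δ = min(4, (32/13)ε). Then 0 < |z − 1| < δ forces both bounds, so |(-2z - 1)/(z + 7) + 3/8| < ε.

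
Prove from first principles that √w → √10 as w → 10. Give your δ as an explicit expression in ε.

δ = min(10, √10·ε)

Suppose ε > 0. We want δ > 0 such that 0 < |w − 10| < δ implies |√w − √10| < ε.
Rationalise: √w − √10 = (w − 10)/(√w + √10), so |√w − √10| = |w − 10|/(√w + √10).
Restrict δ ≤ 10 so that |w − 10| < 10 forces w > 0, and then √w + √10 > √10.
Hence |√w − √10| < |w − 10|/√10, which is < ε once |w − 10| < √10·ε.
Take δ = min(10, √10·ε). If 0 < |w − 10| < δ then w > 0 and |√w − √10| < |w − 10|/√10 < ε.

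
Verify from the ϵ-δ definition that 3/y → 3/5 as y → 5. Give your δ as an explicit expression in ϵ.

δ = min(5/2, (25/6)ϵ)

Fix ϵ > 0. We seek δ > 0 such that 0 < |y − 5| < δ implies |3/y − (3/5)| < ϵ.
|3/y − (3/5)| = 3·|5 − y|/(5·|y|) = 3|y − 5|/(5|y|).
Require δ ≤ 5/2 so that |y| > 5 − 5/2 = 5/2, hence 5|y| > 25/2.
Then |3/y − (3/5)| < 3|y − 5|/(25/2), which is < ϵ when |y − 5| < (25/6)ϵ.
Take δ = min(5/2, (25/6)ϵ). Then 0 < |y − 5| < δ gives both |y − 5| < 5/2 and |y − 5| < (25/6)ϵ, so |3/y − (3/5)| < ϵ.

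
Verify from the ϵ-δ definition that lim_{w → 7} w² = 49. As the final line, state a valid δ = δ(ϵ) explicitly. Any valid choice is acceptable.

Let ϵ > 0. We seek δ > 0 with 0 < |w − 7| < δ ⇒ |w² − 49| < ϵ.
Factor: w² − 49 = (w − 7)(w + 7), so |w² − 49| = |w − 7|·|w + 7|.
Impose δ ≤ 1 so that |w| < 8; then |w + 7| ≤ 15.
Hence |w² − 49| ≤ 15|w − 7|, which is < ϵ once |w − 7| < ϵ/15.
Take δ = min(1, ϵ/15). If 0 < |w − 7| < δ then both bounds hold and |w² − 49| ≤ 15|w − 7| < 15·(ϵ/15) = ϵ.

δ = min(1, ϵ/15)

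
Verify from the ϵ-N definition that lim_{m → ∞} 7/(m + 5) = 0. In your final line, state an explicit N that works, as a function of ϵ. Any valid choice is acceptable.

N = 7/ϵ

Let ϵ > 0. For m ≥ 1, |7/(m + 5) − 0| = 7/(m + 5) ≤ 7/m.
We need 7/m < ϵ, i.e. m > 7/ϵ.
Take N = 7/ϵ. If m > N then |7/(m + 5)| ≤ 7/m < ϵ.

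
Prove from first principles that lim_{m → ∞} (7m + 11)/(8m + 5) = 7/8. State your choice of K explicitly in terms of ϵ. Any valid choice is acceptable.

K = (53/64)/ϵ

Suppose ϵ > 0. For m ≥ 1, |(7m + 11)/(8m + 5) − (7/8)| = |53|/(8(8m + 5)) = 53/(8(8m + 5)).
Since 8m + 5 ≥ 8m for m ≥ 1, this is ≤ 53/(8·8m) = (53/64)/m.
So |(7m + 11)/(8m + 5) − (7/8)| < ϵ whenever m > (53/64)/ϵ.
Take K = (53/64)/ϵ. If m > K then |(7m + 11)/(8m + 5) − (7/8)| ≤ (53/64)/m < ϵ.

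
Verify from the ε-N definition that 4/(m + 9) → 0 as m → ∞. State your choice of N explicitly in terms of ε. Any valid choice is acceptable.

Let ε > 0 be given. For m ≥ 1, |4/(m + 9) − 0| = 4/(m + 9) ≤ 4/m.
We need 4/m < ε, i.e. m > 4/ε.
Take N = 4/ε. If m > N then |4/(m + 9)| ≤ 4/m < ε.

N = 4/ε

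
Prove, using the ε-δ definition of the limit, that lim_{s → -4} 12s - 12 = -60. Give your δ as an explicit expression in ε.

Let ε > 0. We need δ > 0 so that 0 < |s + 4| < δ implies |(12s - 12) + 60| < ε.
|(12s - 12) + 60| = |12s + 48| = 12|s + 4|.
Thus it suffices that |s + 4| < ε/12.
Take δ = ε/12. If 0 < |s + 4| < δ then |(12s - 12) + 60| = 12|s + 4| < 12·(ε/12) = ε.

δ = ε/12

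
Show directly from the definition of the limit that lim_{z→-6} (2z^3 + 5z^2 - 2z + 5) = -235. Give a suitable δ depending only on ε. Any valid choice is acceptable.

Let ε > 0. We want δ > 0 such that 0 < |z + 6| < δ implies |(2z^3 + 5z^2 - 2z + 5) + 235| < ε.
(2z^3 + 5z^2 - 2z + 5) + 235 = 2z^3 + 5z^2 - 2z + 240 = (z + 6)(2z^2 - 7z + 40).
So |(2z^3 + 5z^2 - 2z + 5) + 235| = |z + 6|·|2z^2 - 7z + 40|.
Assume first that |z + 6| < 1, so |z| < 7. Then |2z^2 - 7z + 40| ≤ 2·7^2 + 7·7 + 40 = 187.
Hence |(2z^3 + 5z^2 - 2z + 5) + 235| ≤ 187|z + 6| < ε provided |z + 6| < ε/187.
Choosing δ = min(1, ε/187) ensures both conditions, hence |(2z^3 + 5z^2 - 2z + 5) + 235| < ε.

δ = min(1, ε/187)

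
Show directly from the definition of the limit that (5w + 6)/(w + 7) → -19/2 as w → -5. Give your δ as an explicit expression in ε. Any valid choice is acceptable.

δ = min(1, (2/29)ε)

Suppose ε > 0. We want δ > 0 with 0 < |w + 5| < δ ⇒ |(5w + 6)/(w + 7) + 19/2| < ε.
Combining over a common denominator, (5w + 6)/(w + 7) + 19/2 = [(5w + 6)·2 − (-19)·(w + 7)] / [2·(w + 7)] = 29(w + 5) / (2(w + 7)).
So |(5w + 6)/(w + 7) + 19/2| = 29|w + 5| / (2·|w + 7|).
Require δ ≤ 1, so |w + 7| ≥ |2| − |w + 5| > 2 − 1 = 1.
Hence |(5w + 6)/(w + 7) + 19/2| < 29|w + 5|/(2·1) = (29/2)|w + 5|, which is < ε once |w + 5| < (2/29)ε.
Take δ = min(1, (2/29)ε). Then 0 < |w + 5| < δ forces both bounds, so |(5w + 6)/(w + 7) + 19/2| < ε.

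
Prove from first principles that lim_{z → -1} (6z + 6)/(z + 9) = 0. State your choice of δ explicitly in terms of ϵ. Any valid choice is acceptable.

Suppose ϵ > 0. We want δ > 0 with 0 < |z + 1| < δ ⇒ |(6z + 6)/(z + 9) − 0| < ϵ.
Combining over a common denominator, (6z + 6)/(z + 9) − 0 = [(6z + 6)·8 − 0·(z + 9)] / [8·(z + 9)] = 48(z + 1) / (8(z + 9)).
So |(6z + 6)/(z + 9) − 0| = 48|z + 1| / (8·|z + 9|).
Require δ ≤ 4, so |z + 9| ≥ |8| − |z + 1| > 8 − 4 = 4.
Hence |(6z + 6)/(z + 9) − 0| < 48|z + 1|/(8·4) = (3/2)|z + 1|, which is < ϵ once |z + 1| < (2/3)ϵ.
Take δ = min(4, (2/3)ϵ). Then 0 < |z + 1| < δ forces both bounds, so |(6z + 6)/(z + 9) − 0| < ϵ.

δ = min(4, (2/3)ϵ)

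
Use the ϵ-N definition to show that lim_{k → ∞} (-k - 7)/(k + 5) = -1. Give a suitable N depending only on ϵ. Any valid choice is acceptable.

N = 2/ϵ

Suppose ϵ > 0. For k ≥ 1, |(-k - 7)/(k + 5) + 1| = |-2|/((k + 5)) = 2/((k + 5)).
Since k + 5 ≥ k for k ≥ 1, this is ≤ 2/(k) = 2/k.
So |(-k - 7)/(k + 5) + 1| < ϵ whenever k > 2/ϵ.
Take N = 2/ϵ. If k > N then |(-k - 7)/(k + 5) + 1| ≤ 2/k < ϵ.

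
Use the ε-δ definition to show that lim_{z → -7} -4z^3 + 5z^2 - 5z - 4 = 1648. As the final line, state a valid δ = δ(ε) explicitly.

δ = min(1, ε/756)

Fix ε > 0. We want δ > 0 such that 0 < |z + 7| < δ implies |(-4z^3 + 5z^2 - 5z - 4) − 1648| < ε.
(-4z^3 + 5z^2 - 5z - 4) − 1648 = -4z^3 + 5z^2 - 5z - 1652 = (z + 7)(-4z^2 + 33z - 236).
So |(-4z^3 + 5z^2 - 5z - 4) − 1648| = |z + 7|·|-4z^2 + 33z - 236|.
Require δ ≤ 1. Then |z + 7| < 1 gives |z| < 8, and by the triangle inequality |-4z^2 + 33z - 236| ≤ 4·8^2 + 33·8 + 236 = 756.
Hence |(-4z^3 + 5z^2 - 5z - 4) − 1648| ≤ 756|z + 7| < ε provided |z + 7| < ε/756.
Choosing δ = min(1, ε/756) ensures both conditions, hence |(-4z^3 + 5z^2 - 5z - 4) − 1648| < ε.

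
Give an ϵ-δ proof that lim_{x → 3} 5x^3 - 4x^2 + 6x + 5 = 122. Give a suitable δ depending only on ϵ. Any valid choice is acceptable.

δ = min(1, ϵ/163)

Let ϵ > 0. We want δ > 0 such that 0 < |x − 3| < δ implies |(5x^3 - 4x^2 + 6x + 5) − 122| < ϵ.
(5x^3 - 4x^2 + 6x + 5) − 122 = 5x^3 - 4x^2 + 6x - 117 = (x − 3)(5x^2 + 11x + 39).
So |(5x^3 - 4x^2 + 6x + 5) − 122| = |x − 3|·|5x^2 + 11x + 39|.
Require δ ≤ 1. Then |x − 3| < 1 gives |x| < 4, and by the triangle inequality |5x^2 + 11x + 39| ≤ 5·4^2 + 11·4 + 39 = 163.
Hence |(5x^3 - 4x^2 + 6x + 5) − 122| ≤ 163|x − 3| < ϵ provided |x − 3| < ϵ/163.
Choosing δ = min(1, ϵ/163) ensures both conditions, hence |(5x^3 - 4x^2 + 6x + 5) − 122| < ϵ.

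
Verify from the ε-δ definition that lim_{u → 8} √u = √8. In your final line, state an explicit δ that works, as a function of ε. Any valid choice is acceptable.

δ = min(8, √8·ε)

Fix ε > 0. We want δ > 0 such that 0 < |u − 8| < δ implies |√u − √8| < ε.
Multiplying by the conjugate, |√u − √8| = |u − 8|/(√u + √8).
Restrict δ ≤ 8 so that |u − 8| < 8 forces u > 0, and then √u + √8 > √8.
Hence |√u − √8| < |u − 8|/√8, which is < ε once |u − 8| < √8·ε.
Take δ = min(8, √8·ε). If 0 < |u − 8| < δ then u > 0 and |√u − √8| < |u − 8|/√8 < ε.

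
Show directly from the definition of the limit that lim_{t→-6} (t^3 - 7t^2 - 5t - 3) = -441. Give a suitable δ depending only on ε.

δ = min(1, ε/213)

Suppose ε > 0. We want δ > 0 such that 0 < |t + 6| < δ implies |(t^3 - 7t^2 - 5t - 3) + 441| < ε.
(t^3 - 7t^2 - 5t - 3) + 441 = t^3 - 7t^2 - 5t + 438 = (t + 6)(t^2 - 13t + 73).
So |(t^3 - 7t^2 - 5t - 3) + 441| = |t + 6|·|t^2 - 13t + 73|.
Assume first that |t + 6| < 1, so |t| < 7. Then |t^2 - 13t + 73| ≤ 7^2 + 13·7 + 73 = 213.
Hence |(t^3 - 7t^2 - 5t - 3) + 441| ≤ 213|t + 6| < ε provided |t + 6| < ε/213.
Choosing δ = min(1, ε/213) ensures both conditions, hence |(t^3 - 7t^2 - 5t - 3) + 441| < ε.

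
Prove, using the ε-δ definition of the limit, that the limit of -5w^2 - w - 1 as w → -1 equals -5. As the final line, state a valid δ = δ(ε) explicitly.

δ = min(2, ε/19)

Let ε > 0 be given. We want δ > 0 such that 0 < |w + 1| < δ implies |(-5w^2 - w - 1) + 5| < ε.
(-5w^2 - w - 1) + 5 = -5w^2 - w + 4 = (w + 1)(-5w + 4).
So |(-5w^2 - w - 1) + 5| = |w + 1|·|-5w + 4|.
Require δ ≤ 2. Then |w + 1| < 2 gives |w| < 3, and by the triangle inequality |-5w + 4| ≤ 5·3 + 4 = 19.
Hence |(-5w^2 - w - 1) + 5| ≤ 19|w + 1| < ε provided |w + 1| < ε/19.
Choosing δ = min(2, ε/19) ensures both conditions, hence |(-5w^2 - w - 1) + 5| < ε.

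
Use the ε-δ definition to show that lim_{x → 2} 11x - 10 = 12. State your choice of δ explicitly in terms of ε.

Let ε > 0 be given. We need δ > 0 so that 0 < |x − 2| < δ implies |(11x - 10) − 12| < ε.
|(11x - 10) − 12| = |11x - 22| = 11|x − 2|.
Thus it suffices that |x − 2| < ε/11.
Choosing δ = ε/11 gives |(11x - 10) − 12| = 11|x − 2| < ε whenever |x − 2| < δ.

δ = ε/11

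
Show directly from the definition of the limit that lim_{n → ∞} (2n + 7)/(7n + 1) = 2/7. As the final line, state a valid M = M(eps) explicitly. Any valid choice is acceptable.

Fix eps > 0. For n ≥ 1, |(2n + 7)/(7n + 1) − (2/7)| = |47|/(7(7n + 1)) = 47/(7(7n + 1)).
Since 7n + 1 ≥ 7n for n ≥ 1, this is ≤ 47/(7·7n) = (47/49)/n.
So |(2n + 7)/(7n + 1) − (2/7)| < eps whenever n > (47/49)/eps.
Take M = (47/49)/eps. If n > M then |(2n + 7)/(7n + 1) − (2/7)| ≤ (47/49)/n < eps.

M = (47/49)/eps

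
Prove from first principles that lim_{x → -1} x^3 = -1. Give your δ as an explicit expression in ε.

δ = min(2, ε/13)

Suppose ε > 0. We seek δ > 0 with 0 < |x + 1| < δ ⇒ |x^3 + 1| < ε.
Factor: x^3 + 1 = (x + 1)(x^2 - x + 1), so |x^3 + 1| = |x + 1|·|x^2 - x + 1|.
Impose δ ≤ 2 so that |x| < 3; then |x^2 - x + 1| ≤ 13.
Hence |x^3 + 1| ≤ 13|x + 1|, which is < ε once |x + 1| < ε/13.
Take δ = min(2, ε/13). If 0 < |x + 1| < δ then both bounds hold and |x^3 + 1| ≤ 13|x + 1| < 13·(ε/13) = ε.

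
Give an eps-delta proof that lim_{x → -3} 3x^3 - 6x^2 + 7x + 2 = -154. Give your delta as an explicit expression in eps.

delta = min(1, eps/160)

Fix eps > 0. We want delta > 0 such that 0 < |x + 3| < delta implies |(3x^3 - 6x^2 + 7x + 2) + 154| < eps.
(3x^3 - 6x^2 + 7x + 2) + 154 = 3x^3 - 6x^2 + 7x + 156 = (x + 3)(3x^2 - 15x + 52).
So |(3x^3 - 6x^2 + 7x + 2) + 154| = |x + 3|·|3x^2 - 15x + 52|.
Require delta ≤ 1. Then |x + 3| < 1 gives |x| < 4, and by the triangle inequality |3x^2 - 15x + 52| ≤ 3·4^2 + 15·4 + 52 = 160.
Hence |(3x^3 - 6x^2 + 7x + 2) + 154| ≤ 160|x + 3| < eps provided |x + 3| < eps/160.
Choosing delta = min(1, eps/160) ensures both conditions, hence |(3x^3 - 6x^2 + 7x + 2) + 154| < eps.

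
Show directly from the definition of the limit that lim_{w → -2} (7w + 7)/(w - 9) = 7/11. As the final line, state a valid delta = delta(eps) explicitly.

Let eps > 0. We want delta > 0 with 0 < |w + 2| < delta ⇒ |(7w + 7)/(w - 9) − (7/11)| < eps.
Combining over a common denominator, (7w + 7)/(w - 9) − (7/11) = [(7w + 7)·(-11) − (-7)·(w - 9)] / [(-11)·(w - 9)] = -70(w + 2) / ((-11)(w - 9)).
So |(7w + 7)/(w - 9) − (7/11)| = 70|w + 2| / (11·|w − 9|).
Require delta ≤ 11/2, so |w − 9| ≥ |-11| − |w + 2| > 11 − 11/2 = 11/2.
Hence |(7w + 7)/(w - 9) − (7/11)| < 70|w + 2|/(11·(11/2)) = (140/121)|w + 2|, which is < eps once |w + 2| < (121/140)eps.
Take delta = min(11/2, (121/140)eps). Then 0 < |w + 2| < delta forces both bounds, so |(7w + 7)/(w - 9) − (7/11)| < eps.

delta = min(11/2, (121/140)eps)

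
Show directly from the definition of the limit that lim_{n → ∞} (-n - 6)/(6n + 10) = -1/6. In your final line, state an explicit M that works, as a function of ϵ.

M = (13/18)/ϵ

Let ϵ > 0. For n ≥ 1, |(-n - 6)/(6n + 10) + 1/6| = |-26|/(6(6n + 10)) = 26/(6(6n + 10)).
Since 6n + 10 ≥ 6n for n ≥ 1, this is ≤ 26/(6·6n) = (13/18)/n.
So |(-n - 6)/(6n + 10) + 1/6| < ϵ whenever n > (13/18)/ϵ.
Take M = (13/18)/ϵ. If n > M then |(-n - 6)/(6n + 10) + 1/6| ≤ (13/18)/n < ϵ.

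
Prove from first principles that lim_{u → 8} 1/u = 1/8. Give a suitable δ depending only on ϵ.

Let ϵ > 0. We seek δ > 0 such that 0 < |u − 8| < δ implies |1/u − (1/8)| < ϵ.
|1/u − (1/8)| = |8 − u|/(8·|u|) = |u − 8|/(8|u|).
Restrict δ ≤ 4. Then |u − 8| < 4 gives |u| > 4, so 8|u| > 32.
Then |1/u − (1/8)| < |u − 8|/32, which is < ϵ when |u − 8| < 32ϵ.
Take δ = min(4, 32ϵ). Then 0 < |u − 8| < δ gives both |u − 8| < 4 and |u − 8| < 32ϵ, so |1/u − (1/8)| < ϵ.

δ = min(4, 32ϵ)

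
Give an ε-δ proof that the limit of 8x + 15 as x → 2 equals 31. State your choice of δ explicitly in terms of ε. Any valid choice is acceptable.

δ = ε/8

Let ε > 0 be given. We need δ > 0 so that 0 < |x − 2| < δ implies |(8x + 15) − 31| < ε.
|(8x + 15) − 31| = |8x - 16| = 8|x − 2|.
So 8|x − 2| < ε exactly when |x − 2| < ε/8.
Choosing δ = ε/8 gives |(8x + 15) − 31| = 8|x − 2| < ε whenever |x − 2| < δ.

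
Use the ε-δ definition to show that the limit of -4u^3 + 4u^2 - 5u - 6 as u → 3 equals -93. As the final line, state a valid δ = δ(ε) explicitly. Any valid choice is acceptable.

δ = min(1, ε/125)

Let ε > 0. We want δ > 0 such that 0 < |u − 3| < δ implies |(-4u^3 + 4u^2 - 5u - 6) + 93| < ε.
(-4u^3 + 4u^2 - 5u - 6) + 93 = -4u^3 + 4u^2 - 5u + 87 = (u − 3)(-4u^2 - 8u - 29).
So |(-4u^3 + 4u^2 - 5u - 6) + 93| = |u − 3|·|-4u^2 - 8u - 29|.
Require δ ≤ 1. Then |u − 3| < 1 gives |u| < 4, and by the triangle inequality |-4u^2 - 8u - 29| ≤ 4·4^2 + 8·4 + 29 = 125.
Hence |(-4u^3 + 4u^2 - 5u - 6) + 93| ≤ 125|u − 3| < ε provided |u − 3| < ε/125.
Choosing δ = min(1, ε/125) ensures both conditions, hence |(-4u^3 + 4u^2 - 5u - 6) + 93| < ε.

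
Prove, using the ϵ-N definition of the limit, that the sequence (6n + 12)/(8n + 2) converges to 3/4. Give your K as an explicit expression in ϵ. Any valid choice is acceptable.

K = (21/16)/ϵ

Let ϵ > 0. For n ≥ 1, |(6n + 12)/(8n + 2) − (3/4)| = |84|/(8(8n + 2)) = 84/(8(8n + 2)).
Since 8n + 2 ≥ 8n for n ≥ 1, this is ≤ 84/(8·8n) = (21/16)/n.
So |(6n + 12)/(8n + 2) − (3/4)| < ϵ whenever n > (21/16)/ϵ.
Take K = (21/16)/ϵ. If n > K then |(6n + 12)/(8n + 2) − (3/4)| ≤ (21/16)/n < ϵ.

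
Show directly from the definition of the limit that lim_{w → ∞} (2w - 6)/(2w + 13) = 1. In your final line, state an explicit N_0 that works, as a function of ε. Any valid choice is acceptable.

N_0 = (19/2)/ε

Let ε > 0. We seek N_0 > 0 such that w > N_0 implies |(2w - 6)/(2w + 13) − 1| < ε.
(2w - 6)/(2w + 13) − 1 = (2(2w - 6) − 2(2w + 13)) / (2(2w + 13)) = -38/(2(2w + 13)).
For w > 0 we have 2w + 13 > 2w, so |(2w - 6)/(2w + 13) − 1| = 38/(2(2w + 13)) < 38/(2·2w) = (19/2)/w.
Thus |(2w - 6)/(2w + 13) − 1| < ε whenever w > (19/2)/ε.
Take N_0 = (19/2)/ε. If w > N_0 then |(2w - 6)/(2w + 13) − 1| < (19/2)/w < ε.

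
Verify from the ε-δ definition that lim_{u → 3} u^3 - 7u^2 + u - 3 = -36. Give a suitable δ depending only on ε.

Suppose ε > 0. We want δ > 0 such that 0 < |u − 3| < δ implies |(u^3 - 7u^2 + u - 3) + 36| < ε.
(u^3 - 7u^2 + u - 3) + 36 = u^3 - 7u^2 + u + 33 = (u − 3)(u^2 - 4u - 11).
So |(u^3 - 7u^2 + u - 3) + 36| = |u − 3|·|u^2 - 4u - 11|.
Assume first that |u − 3| < 1, so |u| < 4. Then |u^2 - 4u - 11| ≤ 4^2 + 4·4 + 11 = 43.
Hence |(u^3 - 7u^2 + u - 3) + 36| ≤ 43|u − 3| < ε provided |u − 3| < ε/43.
Take δ = min(1, ε/43). Then 0 < |u − 3| < δ gives both |u − 3| < 1 and |u − 3| < ε/43, so |(u^3 - 7u^2 + u - 3) + 36| < ε.

δ = min(1, ε/43)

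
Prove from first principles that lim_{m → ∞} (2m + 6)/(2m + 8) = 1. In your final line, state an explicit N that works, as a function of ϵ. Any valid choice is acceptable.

N = 1/ϵ

Suppose ϵ > 0. For m ≥ 1, |(2m + 6)/(2m + 8) − 1| = |-4|/(2(2m + 8)) = 4/(2(2m + 8)).
Since 2m + 8 ≥ 2m for m ≥ 1, this is ≤ 4/(2·2m) = 1/m.
So |(2m + 6)/(2m + 8) − 1| < ϵ whenever m > 1/ϵ.
Take N = 1/ϵ. If m > N then |(2m + 6)/(2m + 8) − 1| ≤ 1/m < ϵ.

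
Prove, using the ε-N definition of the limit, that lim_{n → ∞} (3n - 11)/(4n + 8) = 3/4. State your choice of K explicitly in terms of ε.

Let ε > 0. For n ≥ 1, |(3n - 11)/(4n + 8) − (3/4)| = |-68|/(4(4n + 8)) = 68/(4(4n + 8)).
Since 4n + 8 ≥ 4n for n ≥ 1, this is ≤ 68/(4·4n) = (17/4)/n.
So |(3n - 11)/(4n + 8) − (3/4)| < ε whenever n > (17/4)/ε.
Take K = (17/4)/ε. If n > K then |(3n - 11)/(4n + 8) − (3/4)| ≤ (17/4)/n < ε.

K = (17/4)/ε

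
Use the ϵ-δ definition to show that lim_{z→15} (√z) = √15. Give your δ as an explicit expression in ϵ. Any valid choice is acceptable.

δ = min(15, √15·ϵ)

Fix ϵ > 0. We want δ > 0 such that 0 < |z − 15| < δ implies |√z − √15| < ϵ.
Rationalise: √z − √15 = (z − 15)/(√z + √15), so |√z − √15| = |z − 15|/(√z + √15).
Restrict δ ≤ 15 so that |z − 15| < 15 forces z > 0, and then √z + √15 > √15.
Hence |√z − √15| < |z − 15|/√15, which is < ϵ once |z − 15| < √15·ϵ.
Take δ = min(15, √15·ϵ). If 0 < |z − 15| < δ then z > 0 and |√z − √15| < |z − 15|/√15 < ϵ.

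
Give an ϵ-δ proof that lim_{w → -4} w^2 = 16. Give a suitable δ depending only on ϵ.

Let ϵ > 0. We seek δ > 0 with 0 < |w + 4| < δ ⇒ |w^2 − 16| < ϵ.
Factor: w^2 − 16 = (w + 4)(w - 4), so |w^2 − 16| = |w + 4|·|w - 4|.
Restrict δ ≤ 1. Then |w + 4| < 1 gives |w| < 5, so by the triangle inequality |w - 4| ≤ 5 + 4 = 9.
Hence |w^2 − 16| ≤ 9|w + 4|, which is < ϵ once |w + 4| < ϵ/9.
Take δ = min(1, ϵ/9). If 0 < |w + 4| < δ then both bounds hold and |w^2 − 16| ≤ 9|w + 4| < 9·(ϵ/9) = ϵ.

δ = min(1, ϵ/9)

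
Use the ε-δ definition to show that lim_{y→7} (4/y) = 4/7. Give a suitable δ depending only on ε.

δ = min(7/2, (49/8)ε)

Let ε > 0. We seek δ > 0 such that 0 < |y − 7| < δ implies |4/y − (4/7)| < ε.
|4/y − (4/7)| = 4·|7 − y|/(7·|y|) = 4|y − 7|/(7|y|).
Restrict δ ≤ 7/2. Then |y − 7| < 7/2 gives |y| > 7/2, so 7|y| > 49/2.
Then |4/y − (4/7)| < 4|y − 7|/(49/2), which is < ε when |y − 7| < (49/8)ε.
Take δ = min(7/2, (49/8)ε). Then 0 < |y − 7| < δ gives both |y − 7| < 7/2 and |y − 7| < (49/8)ε, so |4/y − (4/7)| < ε.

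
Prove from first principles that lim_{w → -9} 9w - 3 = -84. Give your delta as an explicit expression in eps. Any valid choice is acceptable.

delta = eps/9

Fix eps > 0. We need delta > 0 so that 0 < |w + 9| < delta implies |(9w - 3) + 84| < eps.
|(9w - 3) + 84| = |9w + 81| = 9|w + 9|.
So 9|w + 9| < eps exactly when |w + 9| < eps/9.
Take delta = eps/9. If 0 < |w + 9| < delta then |(9w - 3) + 84| = 9|w + 9| < 9·(eps/9) = eps.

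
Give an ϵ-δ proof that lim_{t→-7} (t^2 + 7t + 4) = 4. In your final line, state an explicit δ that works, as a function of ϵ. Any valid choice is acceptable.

Fix ϵ > 0. We want δ > 0 such that 0 < |t + 7| < δ implies |(t^2 + 7t + 4) − 4| < ϵ.
(t^2 + 7t + 4) − 4 = t^2 + 7t = (t + 7)(t).
So |(t^2 + 7t + 4) − 4| = |t + 7|·|t|.
Require δ ≤ 1. Then |t + 7| < 1 gives |t| < 8, and by the triangle inequality |t| ≤ 8 = 8.
Hence |(t^2 + 7t + 4) − 4| ≤ 8|t + 7| < ϵ provided |t + 7| < ϵ/8.
Take δ = min(1, ϵ/8). Then 0 < |t + 7| < δ gives both |t + 7| < 1 and |t + 7| < ϵ/8, so |(t^2 + 7t + 4) − 4| < ϵ.

δ = min(1, ϵ/8)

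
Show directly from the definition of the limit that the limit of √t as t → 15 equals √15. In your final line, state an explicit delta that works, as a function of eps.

delta = min(15, √15·eps)

Let eps > 0 be given. We want delta > 0 such that 0 < |t − 15| < delta implies |√t − √15| < eps.
Multiplying by the conjugate, |√t − √15| = |t − 15|/(√t + √15).
Restrict delta ≤ 15 so that |t − 15| < 15 forces t > 0, and then √t + √15 > √15.
Hence |√t − √15| < |t − 15|/√15, which is < eps once |t − 15| < √15·eps.
Take delta = min(15, √15·eps). If 0 < |t − 15| < delta then t > 0 and |√t − √15| < |t − 15|/√15 < eps.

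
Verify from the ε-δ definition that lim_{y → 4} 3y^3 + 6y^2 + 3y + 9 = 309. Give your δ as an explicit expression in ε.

Let ε > 0. We want δ > 0 such that 0 < |y − 4| < δ implies |(3y^3 + 6y^2 + 3y + 9) − 309| < ε.
(3y^3 + 6y^2 + 3y + 9) − 309 = 3y^3 + 6y^2 + 3y - 300 = (y − 4)(3y^2 + 18y + 75).
So |(3y^3 + 6y^2 + 3y + 9) − 309| = |y − 4|·|3y^2 + 18y + 75|.
Assume first that |y − 4| < 2, so |y| < 6. Then |3y^2 + 18y + 75| ≤ 3·6^2 + 18·6 + 75 = 291.
Hence |(3y^3 + 6y^2 + 3y + 9) − 309| ≤ 291|y − 4| < ε provided |y − 4| < ε/291.
Choosing δ = min(2, ε/291) ensures both conditions, hence |(3y^3 + 6y^2 + 3y + 9) − 309| < ε.

δ = min(2, ε/291)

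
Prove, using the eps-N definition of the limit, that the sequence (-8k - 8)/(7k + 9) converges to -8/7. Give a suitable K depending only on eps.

K = (16/49)/eps

Fix eps > 0. For k ≥ 1, |(-8k - 8)/(7k + 9) + 8/7| = |16|/(7(7k + 9)) = 16/(7(7k + 9)).
Since 7k + 9 ≥ 7k for k ≥ 1, this is ≤ 16/(7·7k) = (16/49)/k.
So |(-8k - 8)/(7k + 9) + 8/7| < eps whenever k > (16/49)/eps.
Take K = (16/49)/eps. If k > K then |(-8k - 8)/(7k + 9) + 8/7| ≤ (16/49)/k < eps.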